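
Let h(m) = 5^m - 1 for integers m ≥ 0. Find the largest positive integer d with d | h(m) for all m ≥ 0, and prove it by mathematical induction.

d = 4

Computing the first values: h(0) = 0 and h(1) = 4; gcd(0, 4) = 4, so d ≤ 4.
We prove 4 | 5^m - 1 for all m ≥ 0 by induction on m.
Base step (m = 0): h(0) = 0 = 4·(0), so 4 | h(0).
Inductive step: suppose the statement holds for some i ≥ 0, i.e. 4 | h(i). Then
h(i+1) = 5^(i+1) - 1 = 5·(5^i - 1) + 4 = 5·h(i) + 4. The first term is divisible by 4 by the inductive hypothesis, and 4 is divisible by 4. Hence 4 | h(i+1).
This completes the induction.
Therefore the largest such d is 4.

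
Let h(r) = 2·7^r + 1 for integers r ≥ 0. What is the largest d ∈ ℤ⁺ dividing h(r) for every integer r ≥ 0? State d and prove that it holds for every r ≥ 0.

Computing the first values: h(0) = 3 and h(1) = 15; gcd(3, 15) = 3, so d ≤ 3.
We prove 3 | 2·7^r + 1 for all r ≥ 0 by induction on r.
When r = 0: h(0) = 3 = 3·(1), so 3 | h(0).
For the inductive step, assume it holds for an arbitrary k ≥ 0, i.e. 3 | h(k). Then
h(k+1) = 2·7^(k+1) + 1 = 7·(2·7^k + 1) - 6 = 7·h(k) - 6. The first term is divisible by 3 by the inductive hypothesis, and -6 is divisible by 3. Hence 3 | h(k+1).
By induction, the statement is established for all r ≥ 0.
Therefore the largest such d is 3.

d = 3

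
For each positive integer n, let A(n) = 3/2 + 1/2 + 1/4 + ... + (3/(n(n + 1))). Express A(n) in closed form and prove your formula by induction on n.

We claim A(n) = 3n/(n + 1) for all n ≥ 1.
Base step (n = 1): A(1) = 3/2, and the closed form gives 3/2. They agree.
For the inductive step, assume it holds for an arbitrary p ≥ 1, so A(p) = 3p/(p + 1).
Then A(p+1) = A(p) + (3/((p + 1)(p + 2))) = (3p/(p + 1)) + (3/((p + 1)(p + 2))).
Simplifying, A(p+1) = 3(p + 1)/(p + 2) = 3(p+1)/((p+1) + 1),
which is the closed form with n = p+1.
This completes the induction.

A(n) = 3n/(n + 1)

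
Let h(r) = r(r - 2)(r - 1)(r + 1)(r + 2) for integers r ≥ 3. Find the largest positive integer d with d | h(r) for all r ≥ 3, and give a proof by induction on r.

d = 120

Computing the first values: h(3) = 120 and h(4) = 720; gcd(120, 720) = 120, so d ≤ 120.
We prove 120 | r(r - 2)(r - 1)(r + 1)(r + 2) for all r ≥ 3 by induction on r.
Base case (r = 3): h(3) = 120 = 120·(1), so 120 | h(3).
Suppose the result is true for r = m, i.e. 120 | h(m). Then
h(m+1) − h(m) = (m-1)·m·(m+1)·(m+2)·(m+3) − (m-2)·(m-1)·m·(m+1)·(m+2) = (m-1)·m·(m+1)·(m+2)·[(m+3) − (m-2)] = 5·(m-1)·m·(m+1)·(m+2). The product of 4 consecutive integers is divisible by (4)! = 24, so h(m+1) − h(m) is divisible by 5·24 = 120. By the inductive hypothesis 120 | h(m), hence 120 | h(m+1).
By induction, the statement is established for all r ≥ 3.
Therefore the largest such d is 120.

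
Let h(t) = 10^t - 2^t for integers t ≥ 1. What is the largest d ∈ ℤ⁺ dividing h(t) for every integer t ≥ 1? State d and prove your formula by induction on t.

Computing the first values: h(1) = 8 and h(2) = 96; gcd(8, 96) = 8, so d ≤ 8.
We prove 8 | 10^t - 2^t for all t ≥ 1 by induction on t.
For the base case t = 1: h(1) = 8 = 8·(1), so 8 | h(1).
Inductive step: suppose the statement holds for some i ≥ 1, i.e. 8 | h(i). Then
10^{i+1} − 2^{i+1} = 10·10^i − 2·2^i = 10·(10^i − 2^i) + (8)·2^i. The first term is divisible by 8 by the inductive hypothesis, and the second term (8)·2^i is divisible by 8 since 8 | 8. Hence 8 | h(i+1).
This completes the induction.
Therefore the largest such d is 8.

d = 8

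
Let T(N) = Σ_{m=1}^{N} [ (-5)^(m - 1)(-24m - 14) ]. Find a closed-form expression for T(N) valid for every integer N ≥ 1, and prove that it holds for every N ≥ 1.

We claim T(N) = (-5)^N(4N + 3) - 3 for all N ≥ 1.
For the base case N = 1: T(1) = -38, and the closed form gives -38. They agree.
Suppose the result is true for N = m, so T(m) = (-5)^m(4m + 3) - 3.
Then T(m+1) = T(m) + ((-5)^m(-24m - 38)) = ((-5)^m(4m + 3) - 3) + ((-5)^m(-24m - 38)).
Simplifying, T(m+1) = -20(-5)^m·m - 35(-5)^m - 3 = (-5)^(m+1)(4(m+1) + 3) - 3,
which is the closed form with N = m+1.
Hence, by induction on N, the claim holds for every N ≥ 1.

T(N) = (-5)^N(4N + 3) - 3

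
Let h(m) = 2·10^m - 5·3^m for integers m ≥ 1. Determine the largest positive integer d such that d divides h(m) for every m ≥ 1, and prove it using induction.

d = 5

Computing the first values: h(1) = 5 and h(2) = 155; gcd(5, 155) = 5, so d ≤ 5.
We prove 5 | 2·10^m - 5·3^m for all m ≥ 1 by induction on m.
Base step (m = 1): h(1) = 5 = 5·(1), so 5 | h(1).
For the inductive step, assume it holds for an arbitrary i ≥ 1, i.e. 5 | h(i). Then
h(i+1) − 10·h(i) = (2·10^(i+1) - 5·3^(i+1)) − 10·(2·10^i - 5·3^i) = (-5)·3^i·(3 − 10) = (35)·3^i. Since 5 | h(i) by the inductive hypothesis, 5 | 10·h(i); and 5 | 35 since 35 = 5·7. Therefore 5 | h(i+1).
By the principle of mathematical induction, the result holds for all m ≥ 1.
Therefore the largest such d is 5.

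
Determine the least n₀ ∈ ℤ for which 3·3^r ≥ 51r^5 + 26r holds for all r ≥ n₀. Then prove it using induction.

n₀ = 15

At r = 14: 14348907 < 27429388, so the inequality fails and n₀ ≥ 15. We prove 3·3^r ≥ 51r^5 + 26r for all r ≥ 15.
For the base case r = 15: 3·3^r = 43046721 and 51r^5 + 26r = 38728515, so 43046721 ≥ 38728515.
Suppose the result is true for r = i, so 3·3^i ≥ 51i^5 + 26i.
Then 3·3^(i + 1) = 3·(3·3^i) ≥ 3·(51i^5 + 26i).
Also, for i ≥ 15 we have 3·(51i^5 + 26i) ≥ 51(i+1)^5 + 26(i+1), since 3·(51i^5 + 26i) − (51(i+1)^5 + 26(i+1)) = 102i^5 - 255i^4 - 510i^3 - 510i^2 - 203i - 77, which is nonnegative for all i ≥ 15.
Combining, 3·3^(i + 1) ≥ 51(i+1)^5 + 26(i+1).
By induction, the statement is established for all r ≥ 15.
Hence the smallest such n₀ is 15.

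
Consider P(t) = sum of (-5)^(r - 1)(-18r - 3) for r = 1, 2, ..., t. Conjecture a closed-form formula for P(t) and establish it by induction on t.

P(t) = (-5)^t(3t + 1) - 1

We claim P(t) = (-5)^t(3t + 1) - 1 for all t ≥ 1.
Base case (t = 1): P(1) = -21, and the closed form gives -21. They agree.
Inductive step: assume the claim holds for t = r, so P(r) = (-5)^r(3r + 1) - 1.
Then P(r+1) = P(r) + ((-5)^r(-18r - 21)) = ((-5)^r(3r + 1) - 1) + ((-5)^r(-18r - 21)).
Simplifying, P(r+1) = -15(-5)^r·r - 20(-5)^r - 1 = (-5)^(r+1)(3(r+1) + 1) - 1,
which is the closed form with t = r+1.
This completes the induction.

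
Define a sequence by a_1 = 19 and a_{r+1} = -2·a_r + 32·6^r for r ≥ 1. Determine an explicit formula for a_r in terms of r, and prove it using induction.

a_r = -5(-2)^(r - 1) + 4·6^r

Computing the first terms: a_1 = 19, a_2 = 154, a_3 = 844. This suggests a_r = -5(-2)^(r - 1) + 4·6^r.
Base step (r = 1): the formula gives 19 = 19 = a_1.
Inductive step: assume the claim holds for r = i, so a_i = -5(-2)^(i - 1) + 4·6^i.
Then a_{i+1} = -2·a_i + 32·6^i = -2·(-5(-2)^(i - 1) + 4·6^i) + 32·6^i = -5(-2)^i + 4·6^(i + 1) = -5(-2)^((i+1) - 1) + 4·6^(i+1),
which is the claimed formula at r = i+1.
By the principle of mathematical induction, the result holds for all r ≥ 1.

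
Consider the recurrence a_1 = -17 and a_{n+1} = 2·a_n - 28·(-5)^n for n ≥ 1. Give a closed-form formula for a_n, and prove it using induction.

a_n = 4(-5)^n + 3·2^(n - 1)

Computing the first terms: a_1 = -17, a_2 = 106, a_3 = -488. This suggests a_n = 4(-5)^n + 3·2^(n - 1).
Base step (n = 1): the formula gives -17 = -17 = a_1.
Inductive step: assume the claim holds for n = i, so a_i = 4(-5)^i + 3·2^(i - 1).
Then a_{i+1} = 2·a_i - 28·(-5)^i = 2·(4(-5)^i + 3·2^(i - 1)) - 28·(-5)^i = 4(-5)^(i + 1) + 3·2^i = 4(-5)^(i+1) + 3·2^((i+1) - 1),
which is the claimed formula at n = i+1.
By the principle of mathematical induction, the result holds for all n ≥ 1.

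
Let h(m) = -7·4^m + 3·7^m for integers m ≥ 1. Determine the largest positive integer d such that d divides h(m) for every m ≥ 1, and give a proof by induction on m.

Computing the first values: h(1) = -7 and h(2) = 35; gcd(-7, 35) = 7, so d ≤ 7.
We prove 7 | -7·4^m + 3·7^m for all m ≥ 1 by induction on m.
Base step (m = 1): h(1) = -7 = 7·(-1), so 7 | h(1).
Suppose the result is true for m = i, i.e. 7 | h(i). Then
h(i+1) − 7·h(i) = (-7·4^(i+1) + 3·7^(i+1)) − 7·(-7·4^i + 3·7^i) = (-7)·4^i·(4 − 7) = (21)·4^i. Since 7 | h(i) by the inductive hypothesis, 7 | 7·h(i); and 7 | 21 since 21 = 7·3. Therefore 7 | h(i+1).
This completes the induction.
Therefore the largest such d is 7.

d = 7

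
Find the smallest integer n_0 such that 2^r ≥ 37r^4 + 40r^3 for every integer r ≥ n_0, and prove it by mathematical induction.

n_0 = 24

At r = 23: 8388608 < 10840797, so the inequality fails and n_0 ≥ 24. We prove 2^r ≥ 37r^4 + 40r^3 for all r ≥ 24.
Base case (r = 24): 2^r = 16777216 and 37r^4 + 40r^3 = 12828672, so 16777216 ≥ 12828672.
For the inductive step, assume it holds for an arbitrary p ≥ 24, so 2^p ≥ 37p^4 + 40p^3.
Then 2^(p + 1) = 2·(2^p) ≥ 2·(37p^4 + 40p^3).
Also, for p ≥ 24 we have 2·(37p^4 + 40p^3) ≥ 37(p+1)^4 + 40(p+1)^3, since 2·(37p^4 + 40p^3) − (37(p+1)^4 + 40(p+1)^3) = 37p^4 - 108p^3 - 342p^2 - 268p - 77, which is nonnegative for all p ≥ 24.
Combining, 2^(p + 1) ≥ 37(p+1)^4 + 40(p+1)^3.
By the principle of mathematical induction, the result holds for all r ≥ 24.
Hence the smallest such n_0 is 24.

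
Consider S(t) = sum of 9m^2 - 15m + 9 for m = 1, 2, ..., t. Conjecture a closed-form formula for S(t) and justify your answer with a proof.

We claim S(t) = 3t(t^2 - t + 1) for all t ≥ 1.
For the base case t = 1: S(1) = 3, and the closed form gives 3. They agree.
For the inductive step, assume it holds for an arbitrary m ≥ 1, so S(m) = 3m(m^2 - m + 1).
Then S(m+1) = S(m) + (9m^2 + 3m + 3) = (3m(m^2 - m + 1)) + (9m^2 + 3m + 3).
Simplifying, S(m+1) = 3(m + 1)(m^2 + m + 1) = 3(m+1)((m+1)^2 - (m+1) + 1),
which is the closed form with t = m+1.
Hence, by induction on t, the claim holds for every t ≥ 1.

S(t) = 3t(t^2 - t + 1)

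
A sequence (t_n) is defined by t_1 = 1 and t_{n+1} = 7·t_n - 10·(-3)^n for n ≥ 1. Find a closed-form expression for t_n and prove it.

Computing the first terms: t_1 = 1, t_2 = 37, t_3 = 169. This suggests t_n = (-3)^n + 4·7^(n - 1).
Base case (n = 1): the formula gives 1 = 1 = t_1.
For the inductive step, assume it holds for an arbitrary m ≥ 1, so t_m = (-3)^m + 4·7^(m - 1).
Then t_{m+1} = 7·t_m - 10·(-3)^m = 7·((-3)^m + 4·7^(m - 1)) - 10·(-3)^m = (-3)^(m + 1) + 4·7^m = (-3)^(m+1) + 4·7^((m+1) - 1),
which is the claimed formula at n = m+1.
This completes the induction.

t_n = (-3)^n + 4·7^(n - 1)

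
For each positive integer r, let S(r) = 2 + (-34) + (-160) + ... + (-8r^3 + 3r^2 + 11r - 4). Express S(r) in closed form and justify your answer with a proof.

We claim S(r) = -r(2r^3 + 3r^2 - 5r - 2) for all r ≥ 1.
Base case (r = 1): S(1) = 2, and the closed form gives 2. They agree.
For the inductive step, assume it holds for an arbitrary j ≥ 1, so S(j) = j(-2j^3 - 3j^2 + 5j + 2).
Then S(j+1) = S(j) + (-8j^3 - 21j^2 - 7j + 2) = (j(-2j^3 - 3j^2 + 5j + 2)) + (-8j^3 - 21j^2 - 7j + 2).
Simplifying, S(j+1) = -(j + 1)(2j^3 + 9j^2 + 7j - 2) = -(j+1)(2(j+1)^3 + 3(j+1)^2 - 5(j+1) - 2),
which is the closed form with r = j+1.
This completes the induction.

S(r) = -r(2r^3 + 3r^2 - 5r - 2)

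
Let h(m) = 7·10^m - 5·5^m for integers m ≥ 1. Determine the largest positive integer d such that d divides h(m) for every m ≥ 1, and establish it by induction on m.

Computing the first values: h(1) = 45 and h(2) = 575; gcd(45, 575) = 5, so d ≤ 5.
We prove 5 | 7·10^m - 5·5^m for all m ≥ 1 by induction on m.
For the base case m = 1: h(1) = 45 = 5·(9), so 5 | h(1).
Inductive step: suppose the statement holds for some p ≥ 1, i.e. 5 | h(p). Then
h(p+1) − 10·h(p) = (7·10^(p+1) - 5·5^(p+1)) − 10·(7·10^p - 5·5^p) = (-5)·5^p·(5 − 10) = (25)·5^p. Since 5 | h(p) by the inductive hypothesis, 5 | 10·h(p); and 5 | 25 since 25 = 5·5. Therefore 5 | h(p+1).
By induction, the statement is established for all m ≥ 1.
Therefore the largest such d is 5.

d = 5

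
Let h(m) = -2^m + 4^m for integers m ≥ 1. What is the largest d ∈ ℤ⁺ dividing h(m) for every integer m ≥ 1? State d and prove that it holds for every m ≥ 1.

d = 2

Computing the first values: h(1) = 2 and h(2) = 12; gcd(2, 12) = 2, so d ≤ 2.
We prove 2 | -2^m + 4^m for all m ≥ 1 by induction on m.
Base step (m = 1): h(1) = 2 = 2·(1), so 2 | h(1).
Inductive step: suppose the statement holds for some p ≥ 1, i.e. 2 | h(p). Then
4^{p+1} − 2^{p+1} = 4·4^p − 2·2^p = 4·(4^p − 2^p) + (2)·2^p. The first term is divisible by 2 by the inductive hypothesis, and the second term (2)·2^p is divisible by 2 since 2 | 2. Hence 2 | h(p+1).
Hence, by induction on m, the claim holds for every m ≥ 1.
Therefore the largest such d is 2.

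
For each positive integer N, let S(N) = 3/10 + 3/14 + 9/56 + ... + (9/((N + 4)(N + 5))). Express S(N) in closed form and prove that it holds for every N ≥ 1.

S(N) = 9N/(5(N + 5))

We claim S(N) = 9N/(5(N + 5)) for all N ≥ 1.
Base step (N = 1): S(1) = 3/10, and the closed form gives 3/10. They agree.
Inductive step: assume the claim holds for N = i, so S(i) = 9i/(5(i + 5)).
Then S(i+1) = S(i) + (9/((i + 5)(i + 6))) = (9i/(5(i + 5))) + (9/((i + 5)(i + 6))).
Simplifying, S(i+1) = 9(i + 1)/(5(i + 6)) = 9(i+1)/(5((i+1) + 5)),
which is the closed form with N = i+1.
By induction, the statement is established for all N ≥ 1.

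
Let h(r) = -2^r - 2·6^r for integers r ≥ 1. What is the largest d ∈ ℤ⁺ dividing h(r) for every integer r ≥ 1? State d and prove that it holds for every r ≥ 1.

Computing the first values: h(1) = -14 and h(2) = -76; gcd(-14, -76) = 2, so d ≤ 2.
We prove 2 | -2^r - 2·6^r for all r ≥ 1 by induction on r.
For the base case r = 1: h(1) = -14 = 2·(-7), so 2 | h(1).
For the inductive step, assume it holds for an arbitrary p ≥ 1, i.e. 2 | h(p). Then
h(p+1) − 6·h(p) = (-2^(p+1) - 2·6^(p+1)) − 6·(-2^p - 2·6^p) = (-1)·2^p·(2 − 6) = (4)·2^p. Since 2 | h(p) by the inductive hypothesis, 2 | 6·h(p); and 2 | 4 since 4 = 2·2. Therefore 2 | h(p+1).
By the principle of mathematical induction, the result holds for all r ≥ 1.
Therefore the largest such d is 2.

d = 2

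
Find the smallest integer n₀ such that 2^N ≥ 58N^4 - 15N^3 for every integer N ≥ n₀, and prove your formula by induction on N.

At N = 24: 16777216 < 19035648, so the inequality fails and n₀ ≥ 25. We prove 2^N ≥ 58N^4 - 15N^3 for all N ≥ 25.
When N = 25: 2^N = 33554432 and 58N^4 - 15N^3 = 22421875, so 33554432 ≥ 22421875.
Suppose the result is true for N = p, so 2^p ≥ 58p^4 - 15p^3.
Then 2^(p + 1) = 2·(2^p) ≥ 2·(58p^4 - 15p^3).
Also, for p ≥ 25 we have 2·(58p^4 - 15p^3) ≥ 58(p+1)^4 - 15(p+1)^3, since 2·(58p^4 - 15p^3) − (58(p+1)^4 - 15(p+1)^3) = 58p^4 - 247p^3 - 303p^2 - 187p - 43, which is nonnegative for all p ≥ 25.
Combining, 2^(p + 1) ≥ 58(p+1)^4 - 15(p+1)^3.
By induction, the statement is established for all N ≥ 25.
Hence the smallest such n₀ is 25.

n₀ = 25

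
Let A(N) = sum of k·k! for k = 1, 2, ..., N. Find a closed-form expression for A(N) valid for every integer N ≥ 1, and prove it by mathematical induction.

We claim A(N) = (N + 1)! - 1 for all N ≥ 1.
Base step (N = 1): A(1) = 1, and the closed form gives 1. They agree.
For the inductive step, assume it holds for an arbitrary k ≥ 1, so A(k) = (k + 1)! - 1.
Then A(k+1) = A(k) + ((k + 1)(k + 1)!) = ((k + 1)! - 1) + ((k + 1)(k + 1)!).
Simplifying, A(k+1) = ((k+1) + 1)! - 1,
which is the closed form with N = k+1.
This completes the induction.

A(N) = (N + 1)! - 1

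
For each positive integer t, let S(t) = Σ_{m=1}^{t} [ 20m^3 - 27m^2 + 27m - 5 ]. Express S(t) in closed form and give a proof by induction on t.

S(t) = t(5t^3 + t^2 + 5t + 4)

We claim S(t) = t(5t^3 + t^2 + 5t + 4) for all t ≥ 1.
When t = 1: S(1) = 15, and the closed form gives 15. They agree.
Inductive step: assume the claim holds for t = m, so S(m) = m(5m^3 + m^2 + 5m + 4).
Then S(m+1) = S(m) + (20m^3 + 33m^2 + 33m + 15) = (m(5m^3 + m^2 + 5m + 4)) + (20m^3 + 33m^2 + 33m + 15).
Simplifying, S(m+1) = (m + 1)(5m^3 + 16m^2 + 22m + 15) = (m+1)(5(m+1)^3 + (m+1)^2 + 5(m+1) + 4),
which is the closed form with t = m+1.
This completes the induction.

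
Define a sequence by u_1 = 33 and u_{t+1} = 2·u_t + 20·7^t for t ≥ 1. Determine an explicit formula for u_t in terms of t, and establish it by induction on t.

u_t = 5·2^(t - 1) + 4·7^t

Computing the first terms: u_1 = 33, u_2 = 206, u_3 = 1392. This suggests u_t = 5·2^(t - 1) + 4·7^t.
When t = 1: the formula gives 33 = 33 = u_1.
For the inductive step, assume it holds for an arbitrary p ≥ 1, so u_p = 5·2^(p - 1) + 4·7^p.
Then u_{p+1} = 2·u_p + 20·7^p = 2·(5·2^(p - 1) + 4·7^p) + 20·7^p = 5·2^p + 4·7^(p + 1) = 5·2^((p+1) - 1) + 4·7^(p+1),
which is the claimed formula at t = p+1.
By induction, the statement is established for all t ≥ 1.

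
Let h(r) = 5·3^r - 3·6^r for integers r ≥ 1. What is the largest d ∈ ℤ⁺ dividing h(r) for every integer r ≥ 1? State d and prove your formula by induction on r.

Computing the first values: h(1) = -3 and h(2) = -63; gcd(-3, -63) = 3, so d ≤ 3.
We prove 3 | 5·3^r - 3·6^r for all r ≥ 1 by induction on r.
Base step (r = 1): h(1) = -3 = 3·(-1), so 3 | h(1).
For the inductive step, assume it holds for an arbitrary p ≥ 1, i.e. 3 | h(p). Then
h(p+1) − 6·h(p) = (5·3^(p+1) - 3·6^(p+1)) − 6·(5·3^p - 3·6^p) = (5)·3^p·(3 − 6) = (-15)·3^p. Since 3 | h(p) by the inductive hypothesis, 3 | 6·h(p); and 3 | -15 since -15 = 3·-5. Therefore 3 | h(p+1).
Hence, by induction on r, the claim holds for every r ≥ 1.
Therefore the largest such d is 3.

d = 3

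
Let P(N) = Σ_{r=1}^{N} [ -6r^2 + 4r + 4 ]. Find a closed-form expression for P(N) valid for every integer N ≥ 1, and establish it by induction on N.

We claim P(N) = -N(2N^2 + N - 5) for all N ≥ 1.
When N = 1: P(1) = 2, and the closed form gives 2. They agree.
Inductive step: assume the claim holds for N = r, so P(r) = r(-2r^2 - r + 5).
Then P(r+1) = P(r) + (-6r^2 - 8r + 2) = (r(-2r^2 - r + 5)) + (-6r^2 - 8r + 2).
Simplifying, P(r+1) = -(r + 1)(2r^2 + 5r - 2) = -(r+1)(2(r+1)^2 + (r+1) - 5),
which is the closed form with N = r+1.
By the principle of mathematical induction, the result holds for all N ≥ 1.

P(N) = -N(2N^2 + N - 5)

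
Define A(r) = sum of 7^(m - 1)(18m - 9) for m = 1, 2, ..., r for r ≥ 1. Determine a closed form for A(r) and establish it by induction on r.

A(r) = 7^r(3r - 2) + 2

We claim A(r) = 7^r(3r - 2) + 2 for all r ≥ 1.
Base case (r = 1): A(1) = 9, and the closed form gives 9. They agree.
Suppose the result is true for r = m, so A(m) = 7^m(3m - 2) + 2.
Then A(m+1) = A(m) + (7^m(18m + 9)) = (7^m(3m - 2) + 2) + (7^m(18m + 9)).
Simplifying, A(m+1) = 21·7^m·m + 7·7^m + 2 = 7^(m+1)(3(m+1) - 2) + 2,
which is the closed form with r = m+1.
Hence, by induction on r, the claim holds for every r ≥ 1.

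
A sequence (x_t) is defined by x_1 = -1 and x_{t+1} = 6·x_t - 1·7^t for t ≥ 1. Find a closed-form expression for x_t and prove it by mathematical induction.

Computing the first terms: x_1 = -1, x_2 = -13, x_3 = -127. This suggests x_t = 6^t - 7^t.
Base step (t = 1): the formula gives -1 = -1 = x_1.
Inductive step: suppose the statement holds for some i ≥ 1, so x_i = 6^i - 7^i.
Then x_{i+1} = 6·x_i - 1·7^i = 6·(6^i - 7^i) - 1·7^i = 6^(i + 1) - 7^(i + 1),
which is the claimed formula at t = i+1.
By induction, the statement is established for all t ≥ 1.

x_t = 6^t - 7^t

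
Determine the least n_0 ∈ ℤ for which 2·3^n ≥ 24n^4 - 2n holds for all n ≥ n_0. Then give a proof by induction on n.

At n = 10: 118098 < 239980, so the inequality fails and n_0 ≥ 11. We prove 2·3^n ≥ 24n^4 - 2n for all n ≥ 11.
Base case (n = 11): 2·3^n = 354294 and 24n^4 - 2n = 351362, so 354294 ≥ 351362.
Suppose the result is true for n = i, so 2·3^i ≥ 24i^4 - 2i.
Then 2·3^(i + 1) = 3·(2·3^i) ≥ 3·(24i^4 - 2i).
Also, for i ≥ 11 we have 3·(24i^4 - 2i) ≥ 24(i+1)^4 - 2(i+1), since 3·(24i^4 - 2i) − (24(i+1)^4 - 2(i+1)) = 48i^4 - 96i^3 - 144i^2 - 100i - 22, which is nonnegative for all i ≥ 11.
Combining, 2·3^(i + 1) ≥ 24(i+1)^4 - 2(i+1).
This completes the induction.
Hence the smallest such n_0 is 11.

n_0 = 11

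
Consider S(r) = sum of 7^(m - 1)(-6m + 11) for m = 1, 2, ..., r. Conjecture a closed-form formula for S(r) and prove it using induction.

We claim S(r) = 7^r(-r + 2) - 2 for all r ≥ 1.
Base case (r = 1): S(1) = 5, and the closed form gives 5. They agree.
Suppose the result is true for r = m, so S(m) = 7^m(-m + 2) - 2.
Then S(m+1) = S(m) + (7^m(-6m + 5)) = (7^m(-m + 2) - 2) + (7^m(-6m + 5)).
Simplifying, S(m+1) = -7^(m + 1)m + 7^(m + 1) - 2 = 7^(m+1)(-(m+1) + 2) - 2,
which is the closed form with r = m+1.
By the principle of mathematical induction, the result holds for all r ≥ 1.

S(r) = 7^r(-r + 2) - 2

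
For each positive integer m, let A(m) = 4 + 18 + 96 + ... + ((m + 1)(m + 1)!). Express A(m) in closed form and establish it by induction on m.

We claim A(m) = (m + 2)! - 2 for all m ≥ 1.
Base case (m = 1): A(1) = 4, and the closed form gives 4. They agree.
For the inductive step, assume it holds for an arbitrary i ≥ 1, so A(i) = (i + 2)! - 2.
Then A(i+1) = A(i) + ((i + 2)(i + 2)!) = ((i + 2)! - 2) + ((i + 2)(i + 2)!).
Simplifying, A(i+1) = ((i+1) + 2)! - 2,
which is the closed form with m = i+1.
Hence, by induction on m, the claim holds for every m ≥ 1.

A(m) = (m + 2)! - 2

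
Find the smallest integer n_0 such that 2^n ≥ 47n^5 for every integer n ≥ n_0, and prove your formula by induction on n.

n_0 = 31

At n = 30: 1073741824 < 1142100000, so the inequality fails and n_0 ≥ 31. We prove 2^n ≥ 47n^5 for all n ≥ 31.
For the base case n = 31: 2^n = 2147483648 and 47n^5 = 1345570097, so 2147483648 ≥ 1345570097.
Inductive step: assume the claim holds for n = k, so 2^k ≥ 47k^5.
Then 2^(k + 1) = 2·(2^k) ≥ 2·(47k^5).
Also, for k ≥ 31 we have 2·(47k^5) ≥ 47(k+1)^5, since 2 ≥ (1 + 1/k)^5 for all k ≥ 31.
Combining, 2^(k + 1) ≥ 47(k+1)^5.
This completes the induction.
Hence the smallest such n_0 is 31.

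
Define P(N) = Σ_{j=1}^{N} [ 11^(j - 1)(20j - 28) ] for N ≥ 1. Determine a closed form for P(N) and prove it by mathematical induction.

P(N) = 11^N(2N - 3) + 3

We claim P(N) = 11^N(2N - 3) + 3 for all N ≥ 1.
For the base case N = 1: P(1) = -8, and the closed form gives -8. They agree.
Inductive step: suppose the statement holds for some j ≥ 1, so P(j) = 11^j(2j - 3) + 3.
Then P(j+1) = P(j) + (11^j(20j - 8)) = (11^j(2j - 3) + 3) + (11^j(20j - 8)).
Simplifying, P(j+1) = 22·11^j·j - 11·11^j + 3 = 11^(j+1)(2(j+1) - 3) + 3,
which is the closed form with N = j+1.
By induction, the statement is established for all N ≥ 1.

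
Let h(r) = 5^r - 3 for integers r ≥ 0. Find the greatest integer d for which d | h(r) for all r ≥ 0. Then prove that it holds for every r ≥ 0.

d = 2

Computing the first values: h(0) = -2 and h(1) = 2; gcd(-2, 2) = 2, so d ≤ 2.
We prove 2 | 5^r - 3 for all r ≥ 0 by induction on r.
Base step (r = 0): h(0) = -2 = 2·(-1), so 2 | h(0).
Inductive step: suppose the statement holds for some k ≥ 0, i.e. 2 | h(k). Then
h(k+1) = 5^(k+1) - 3 = 5·(5^k - 3) + 12 = 5·h(k) + 12. The first term is divisible by 2 by the inductive hypothesis, and 12 is divisible by 2. Hence 2 | h(k+1).
Hence, by induction on r, the claim holds for every r ≥ 0.
Therefore the largest such d is 2.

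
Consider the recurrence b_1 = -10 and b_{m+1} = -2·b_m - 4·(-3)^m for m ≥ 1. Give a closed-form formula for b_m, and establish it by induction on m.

Computing the first terms: b_1 = -10, b_2 = 32, b_3 = -100. This suggests b_m = -(-2)^m + 4(-3)^m.
Base case (m = 1): the formula gives -10 = -10 = b_1.
Inductive step: suppose the statement holds for some i ≥ 1, so b_i = -(-2)^i + 4(-3)^i.
Then b_{i+1} = -2·b_i - 4·(-3)^i = -2·(-(-2)^i + 4(-3)^i) - 4·(-3)^i = -(-2)^(i + 1) + 4(-3)^(i + 1),
which is the claimed formula at m = i+1.
Hence, by induction on m, the claim holds for every m ≥ 1.

b_m = -(-2)^m + 4(-3)^m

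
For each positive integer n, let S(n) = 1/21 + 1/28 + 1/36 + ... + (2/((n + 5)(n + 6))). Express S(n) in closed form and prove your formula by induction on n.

S(n) = n/(3(n + 6))

We claim S(n) = n/(3(n + 6)) for all n ≥ 1.
When n = 1: S(1) = 1/21, and the closed form gives 1/21. They agree.
For the inductive step, assume it holds for an arbitrary i ≥ 1, so S(i) = i/(3(i + 6)).
Then S(i+1) = S(i) + (2/((i + 6)(i + 7))) = (i/(3(i + 6))) + (2/((i + 6)(i + 7))).
Simplifying, S(i+1) = (i + 1)/(3(i + 7)) = (i+1)/(3((i+1) + 6)),
which is the closed form with n = i+1.
This completes the induction.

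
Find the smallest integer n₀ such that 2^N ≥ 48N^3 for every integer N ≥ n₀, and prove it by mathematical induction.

At N = 18: 262144 < 279936, so the inequality fails and n₀ ≥ 19. We prove 2^N ≥ 48N^3 for all N ≥ 19.
Base step (N = 19): 2^N = 524288 and 48N^3 = 329232, so 524288 ≥ 329232.
Inductive step: suppose the statement holds for some m ≥ 19, so 2^m ≥ 48m^3.
Then 2^(m + 1) = 2·(2^m) ≥ 2·(48m^3).
Also, for m ≥ 19 we have 2·(48m^3) ≥ 48(m+1)^3, since 2 ≥ (1 + 1/m)^3 for all m ≥ 19.
Combining, 2^(m + 1) ≥ 48(m+1)^3.
By induction, the statement is established for all N ≥ 19.
Hence the smallest such n₀ is 19.

n₀ = 19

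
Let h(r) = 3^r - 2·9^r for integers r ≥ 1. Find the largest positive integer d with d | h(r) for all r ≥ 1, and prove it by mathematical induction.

d = 3

Computing the first values: h(1) = -15 and h(2) = -153; gcd(-15, -153) = 3, so d ≤ 3.
We prove 3 | 3^r - 2·9^r for all r ≥ 1 by induction on r.
Base case (r = 1): h(1) = -15 = 3·(-5), so 3 | h(1).
For the inductive step, assume it holds for an arbitrary p ≥ 1, i.e. 3 | h(p). Then
h(p+1) − 9·h(p) = (3^(p+1) - 2·9^(p+1)) − 9·(3^p - 2·9^p) = (1)·3^p·(3 − 9) = (-6)·3^p. Since 3 | h(p) by the inductive hypothesis, 3 | 9·h(p); and 3 | -6 since -6 = 3·-2. Therefore 3 | h(p+1).
This completes the induction.
Therefore the largest such d is 3.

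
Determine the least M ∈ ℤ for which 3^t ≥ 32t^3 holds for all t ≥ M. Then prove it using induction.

M = 10

At t = 9: 19683 < 23328, so the inequality fails and M ≥ 10. We prove 3^t ≥ 32t^3 for all t ≥ 10.
Base step (t = 10): 3^t = 59049 and 32t^3 = 32000, so 59049 ≥ 32000.
For the inductive step, assume it holds for an arbitrary p ≥ 10, so 3^p ≥ 32p^3.
Then 3^(p + 1) = 3·(3^p) ≥ 3·(32p^3).
Also, for p ≥ 10 we have 3·(32p^3) ≥ 32(p+1)^3, since 3 ≥ (1 + 1/p)^3 for all p ≥ 10.
Combining, 3^(p + 1) ≥ 32(p+1)^3.
By the principle of mathematical induction, the result holds for all t ≥ 10.
Hence the smallest such M is 10.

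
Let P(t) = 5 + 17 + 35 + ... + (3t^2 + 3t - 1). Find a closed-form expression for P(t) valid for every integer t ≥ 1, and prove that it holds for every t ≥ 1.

We claim P(t) = t(t^2 + 3t + 1) for all t ≥ 1.
Base case (t = 1): P(1) = 5, and the closed form gives 5. They agree.
Inductive step: suppose the statement holds for some p ≥ 1, so P(p) = p(p^2 + 3p + 1).
Then P(p+1) = P(p) + (3p^2 + 9p + 5) = (p(p^2 + 3p + 1)) + (3p^2 + 9p + 5).
Simplifying, P(p+1) = (p + 1)(p^2 + 5p + 5) = (p+1)((p+1)^2 + 3(p+1) + 1),
which is the closed form with t = p+1.
By induction, the statement is established for all t ≥ 1.

P(t) = t(t^2 + 3t + 1)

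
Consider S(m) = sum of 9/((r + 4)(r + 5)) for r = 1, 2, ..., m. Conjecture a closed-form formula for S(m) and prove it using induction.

S(m) = 9m/(5(m + 5))

We claim S(m) = 9m/(5(m + 5)) for all m ≥ 1.
Base step (m = 1): S(1) = 3/10, and the closed form gives 3/10. They agree.
Inductive step: suppose the statement holds for some r ≥ 1, so S(r) = 9r/(5(r + 5)).
Then S(r+1) = S(r) + (9/((r + 5)(r + 6))) = (9r/(5(r + 5))) + (9/((r + 5)(r + 6))).
Simplifying, S(r+1) = 9(r + 1)/(5(r + 6)) = 9(r+1)/(5((r+1) + 5)),
which is the closed form with m = r+1.
By the principle of mathematical induction, the result holds for all m ≥ 1.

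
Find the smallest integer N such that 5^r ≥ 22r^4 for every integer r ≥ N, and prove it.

At r = 6: 15625 < 28512, so the inequality fails and N ≥ 7. We prove 5^r ≥ 22r^4 for all r ≥ 7.
Base case (r = 7): 5^r = 78125 and 22r^4 = 52822, so 78125 ≥ 52822.
For the inductive step, assume it holds for an arbitrary m ≥ 7, so 5^m ≥ 22m^4.
Then 5^(m + 1) = 5·(5^m) ≥ 5·(22m^4).
Also, for m ≥ 7 we have 5·(22m^4) ≥ 22(m+1)^4, since 5 ≥ (1 + 1/m)^4 for all m ≥ 7.
Combining, 5^(m + 1) ≥ 22(m+1)^4.
By the principle of mathematical induction, the result holds for all r ≥ 7.
Hence the smallest such N is 7.

N = 7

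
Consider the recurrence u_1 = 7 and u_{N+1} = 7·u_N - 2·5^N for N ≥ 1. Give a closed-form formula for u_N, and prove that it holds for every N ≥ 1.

Computing the first terms: u_1 = 7, u_2 = 39, u_3 = 223. This suggests u_N = 5^N + 2·7^(N - 1).
When N = 1: the formula gives 7 = 7 = u_1.
For the inductive step, assume it holds for an arbitrary i ≥ 1, so u_i = 5^i + 2·7^(i - 1).
Then u_{i+1} = 7·u_i - 2·5^i = 7·(5^i + 2·7^(i - 1)) - 2·5^i = 5^(i + 1) + 2·7^i = 5^(i+1) + 2·7^((i+1) - 1),
which is the claimed formula at N = i+1.
This completes the induction.

u_N = 5^N + 2·7^(N - 1)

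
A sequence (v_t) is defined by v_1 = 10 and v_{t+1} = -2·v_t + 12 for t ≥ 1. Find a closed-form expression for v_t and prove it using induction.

v_t = -3(-2)^t + 4

Computing the first terms: v_1 = 10, v_2 = -8, v_3 = 28. This suggests v_t = -3(-2)^t + 4.
Base case (t = 1): the formula gives 10 = 10 = v_1.
Inductive step: suppose the statement holds for some r ≥ 1, so v_r = -3(-2)^r + 4.
Then v_{r+1} = -2·v_r + 12 = -2·(-3(-2)^r + 4) + 12 = -3(-2)^(r + 1) + 4,
which is the claimed formula at t = r+1.
Hence, by induction on t, the claim holds for every t ≥ 1.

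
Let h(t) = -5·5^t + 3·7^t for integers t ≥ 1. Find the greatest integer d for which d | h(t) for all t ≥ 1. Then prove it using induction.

d = 2

Computing the first values: h(1) = -4 and h(2) = 22; gcd(-4, 22) = 2, so d ≤ 2.
We prove 2 | -5·5^t + 3·7^t for all t ≥ 1 by induction on t.
Base case (t = 1): h(1) = -4 = 2·(-2), so 2 | h(1).
Inductive step: assume the claim holds for t = i, i.e. 2 | h(i). Then
h(i+1) − 7·h(i) = (-5·5^(i+1) + 3·7^(i+1)) − 7·(-5·5^i + 3·7^i) = (-5)·5^i·(5 − 7) = (10)·5^i. Since 2 | h(i) by the inductive hypothesis, 2 | 7·h(i); and 2 | 10 since 10 = 2·5. Therefore 2 | h(i+1).
Hence, by induction on t, the claim holds for every t ≥ 1.
Therefore the largest such d is 2.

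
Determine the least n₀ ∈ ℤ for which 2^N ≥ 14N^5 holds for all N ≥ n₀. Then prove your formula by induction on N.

At N = 27: 134217728 < 200884698, so the inequality fails and n₀ ≥ 28. We prove 2^N ≥ 14N^5 for all N ≥ 28.
Base case (N = 28): 2^N = 268435456 and 14N^5 = 240945152, so 268435456 ≥ 240945152.
Inductive step: suppose the statement holds for some m ≥ 28, so 2^m ≥ 14m^5.
Then 2^(m + 1) = 2·(2^m) ≥ 2·(14m^5).
Also, for m ≥ 28 we have 2·(14m^5) ≥ 14(m+1)^5, since 2 ≥ (1 + 1/m)^5 for all m ≥ 28.
Combining, 2^(m + 1) ≥ 14(m+1)^5.
By the principle of mathematical induction, the result holds for all N ≥ 28.
Hence the smallest such n₀ is 28.

n₀ = 28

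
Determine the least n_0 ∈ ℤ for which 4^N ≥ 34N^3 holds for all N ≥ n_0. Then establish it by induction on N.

At N = 6: 4096 < 7344, so the inequality fails and n_0 ≥ 7. We prove 4^N ≥ 34N^3 for all N ≥ 7.
When N = 7: 4^N = 16384 and 34N^3 = 11662, so 16384 ≥ 11662.
Inductive step: suppose the statement holds for some k ≥ 7, so 4^k ≥ 34k^3.
Then 4^(k + 1) = 4·(4^k) ≥ 4·(34k^3).
Also, for k ≥ 7 we have 4·(34k^3) ≥ 34(k+1)^3, since 4 ≥ (1 + 1/k)^3 for all k ≥ 7.
Combining, 4^(k + 1) ≥ 34(k+1)^3.
By the principle of mathematical induction, the result holds for all N ≥ 7.
Hence the smallest such n_0 is 7.

n_0 = 7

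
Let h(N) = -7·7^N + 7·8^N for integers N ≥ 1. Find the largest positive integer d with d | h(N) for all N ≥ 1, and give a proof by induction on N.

d = 7

Computing the first values: h(1) = 7 and h(2) = 105; gcd(7, 105) = 7, so d ≤ 7.
We prove 7 | -7·7^N + 7·8^N for all N ≥ 1 by induction on N.
Base step (N = 1): h(1) = 7 = 7·(1), so 7 | h(1).
Suppose the result is true for N = i, i.e. 7 | h(i). Then
h(i+1) − 8·h(i) = (-7·7^(i+1) + 7·8^(i+1)) − 8·(-7·7^i + 7·8^i) = (-7)·7^i·(7 − 8) = (7)·7^i. Since 7 | h(i) by the inductive hypothesis, 7 | 8·h(i); and 7 | 7 since 7 = 7·1. Therefore 7 | h(i+1).
Hence, by induction on N, the claim holds for every N ≥ 1.
Therefore the largest such d is 7.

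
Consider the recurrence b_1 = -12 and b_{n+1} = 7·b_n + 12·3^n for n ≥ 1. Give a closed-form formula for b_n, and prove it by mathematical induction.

b_n = -3^(n + 1) - 3·7^(n - 1)

Computing the first terms: b_1 = -12, b_2 = -48, b_3 = -228. This suggests b_n = -3^(n + 1) - 3·7^(n - 1).
Base step (n = 1): the formula gives -12 = -12 = b_1.
Inductive step: suppose the statement holds for some r ≥ 1, so b_r = -3^(r + 1) - 3·7^(r - 1).
Then b_{r+1} = 7·b_r + 12·3^r = 7·(-3^(r + 1) - 3·7^(r - 1)) + 12·3^r = -3^(r + 2) - 3·7^r = -3^((r+1) + 1) - 3·7^((r+1) - 1),
which is the claimed formula at n = r+1.
Hence, by induction on n, the claim holds for every n ≥ 1.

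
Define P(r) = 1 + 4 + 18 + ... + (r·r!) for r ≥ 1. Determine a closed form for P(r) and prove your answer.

We claim P(r) = (r + 1)! - 1 for all r ≥ 1.
Base case (r = 1): P(1) = 1, and the closed form gives 1. They agree.
Inductive step: suppose the statement holds for some p ≥ 1, so P(p) = (p + 1)! - 1.
Then P(p+1) = P(p) + ((p + 1)(p + 1)!) = ((p + 1)! - 1) + ((p + 1)(p + 1)!).
Simplifying, P(p+1) = ((p+1) + 1)! - 1,
which is the closed form with r = p+1.
This completes the induction.

P(r) = (r + 1)! - 1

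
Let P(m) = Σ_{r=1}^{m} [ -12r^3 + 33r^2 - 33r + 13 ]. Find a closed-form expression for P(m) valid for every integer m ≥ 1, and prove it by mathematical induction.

P(m) = -m(3m^3 - 5m^2 + 3m - 2)

We claim P(m) = -m(3m^3 - 5m^2 + 3m - 2) for all m ≥ 1.
For the base case m = 1: P(1) = 1, and the closed form gives 1. They agree.
Suppose the result is true for m = r, so P(r) = r(-3r^3 + 5r^2 - 3r + 2).
Then P(r+1) = P(r) + (-12r^3 - 3r^2 - 3r + 1) = (r(-3r^3 + 5r^2 - 3r + 2)) + (-12r^3 - 3r^2 - 3r + 1).
Simplifying, P(r+1) = -(r + 1)(3r^3 + 4r^2 + 2r - 1) = -(r+1)(3(r+1)^3 - 5(r+1)^2 + 3(r+1) - 2),
which is the closed form with m = r+1.
Hence, by induction on m, the claim holds for every m ≥ 1.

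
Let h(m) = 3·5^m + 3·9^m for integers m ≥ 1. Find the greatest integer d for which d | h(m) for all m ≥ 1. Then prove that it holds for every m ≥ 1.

d = 6

Computing the first values: h(1) = 42 and h(2) = 318; gcd(42, 318) = 6, so d ≤ 6.
We prove 6 | 3·5^m + 3·9^m for all m ≥ 1 by induction on m.
Base step (m = 1): h(1) = 42 = 6·(7), so 6 | h(1).
For the inductive step, assume it holds for an arbitrary r ≥ 1, i.e. 6 | h(r). Then
h(r+1) − 9·h(r) = (3·5^(r+1) + 3·9^(r+1)) − 9·(3·5^r + 3·9^r) = (3)·5^r·(5 − 9) = (-12)·5^r. Since 6 | h(r) by the inductive hypothesis, 6 | 9·h(r); and 6 | -12 since -12 = 6·-2. Therefore 6 | h(r+1).
This completes the induction.
Therefore the largest such d is 6.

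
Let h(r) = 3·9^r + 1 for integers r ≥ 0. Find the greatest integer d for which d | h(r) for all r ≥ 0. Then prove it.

d = 4

Computing the first values: h(0) = 4 and h(1) = 28; gcd(4, 28) = 4, so d ≤ 4.
We prove 4 | 3·9^r + 1 for all r ≥ 0 by induction on r.
Base case (r = 0): h(0) = 4 = 4·(1), so 4 | h(0).
Inductive step: suppose the statement holds for some j ≥ 0, i.e. 4 | h(j). Then
h(j+1) = 3·9^(j+1) + 1 = 9·(3·9^j + 1) - 8 = 9·h(j) - 8. The first term is divisible by 4 by the inductive hypothesis, and -8 is divisible by 4. Hence 4 | h(j+1).
This completes the induction.
Therefore the largest such d is 4.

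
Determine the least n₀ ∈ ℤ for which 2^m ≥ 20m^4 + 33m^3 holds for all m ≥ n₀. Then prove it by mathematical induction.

n₀ = 23

At m = 22: 4194304 < 5036504, so the inequality fails and n₀ ≥ 23. We prove 2^m ≥ 20m^4 + 33m^3 for all m ≥ 23.
Base step (m = 23): 2^m = 8388608 and 20m^4 + 33m^3 = 5998331, so 8388608 ≥ 5998331.
Inductive step: assume the claim holds for m = r, so 2^r ≥ 20r^4 + 33r^3.
Then 2^(r + 1) = 2·(2^r) ≥ 2·(20r^4 + 33r^3).
Also, for r ≥ 23 we have 2·(20r^4 + 33r^3) ≥ 20(r+1)^4 + 33(r+1)^3, since 2·(20r^4 + 33r^3) − (20(r+1)^4 + 33(r+1)^3) = 20r^4 - 47r^3 - 219r^2 - 179r - 53, which is nonnegative for all r ≥ 23.
Combining, 2^(r + 1) ≥ 20(r+1)^4 + 33(r+1)^3.
By induction, the statement is established for all m ≥ 23.
Hence the smallest such n₀ is 23.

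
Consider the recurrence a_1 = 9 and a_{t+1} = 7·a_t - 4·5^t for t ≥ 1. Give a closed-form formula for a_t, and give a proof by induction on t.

a_t = 2·5^t - 7^(t - 1)

Computing the first terms: a_1 = 9, a_2 = 43, a_3 = 201. This suggests a_t = 2·5^t - 7^(t - 1).
Base step (t = 1): the formula gives 9 = 9 = a_1.
Inductive step: assume the claim holds for t = m, so a_m = 2·5^m - 7^(m - 1).
Then a_{m+1} = 7·a_m - 4·5^m = 7·(2·5^m - 7^(m - 1)) - 4·5^m = 2·5^(m + 1) - 7^m = 2·5^(m+1) - 7^((m+1) - 1),
which is the claimed formula at t = m+1.
Hence, by induction on t, the claim holds for every t ≥ 1.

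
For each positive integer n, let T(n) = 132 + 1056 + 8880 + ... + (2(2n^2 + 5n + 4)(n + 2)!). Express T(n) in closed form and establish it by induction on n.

We claim T(n) = (4n + 2)(n + 3)! - 12 for all n ≥ 1.
Base step (n = 1): T(1) = 132, and the closed form gives 132. They agree.
Inductive step: suppose the statement holds for some p ≥ 1, so T(p) = (4p + 2)(p + 3)! - 12.
Then T(p+1) = T(p) + (2(2p^2 + 9p + 11)(p + 3)!) = ((4p + 2)(p + 3)! - 12) + (2(2p^2 + 9p + 11)(p + 3)!).
Simplifying, T(p+1) = (4(p+1) + 2)((p+1) + 3)! - 12,
which is the closed form with n = p+1.
Hence, by induction on n, the claim holds for every n ≥ 1.

T(n) = (4n + 2)(n + 3)! - 12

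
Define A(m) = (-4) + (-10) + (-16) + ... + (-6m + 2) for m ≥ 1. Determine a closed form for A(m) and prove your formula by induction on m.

A(m) = -m(3m + 1)

We claim A(m) = -m(3m + 1) for all m ≥ 1.
For the base case m = 1: A(1) = -4, and the closed form gives -4. They agree.
Inductive step: assume the claim holds for m = r, so A(r) = r(-3r - 1).
Then A(r+1) = A(r) + (-6r - 4) = (r(-3r - 1)) + (-6r - 4).
Simplifying, A(r+1) = -(r + 1)(3r + 4) = -(r+1)(3(r+1) + 1),
which is the closed form with m = r+1.
This completes the induction.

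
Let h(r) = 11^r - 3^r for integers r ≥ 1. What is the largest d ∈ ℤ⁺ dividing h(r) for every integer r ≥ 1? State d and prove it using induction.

Computing the first values: h(1) = 8 and h(2) = 112; gcd(8, 112) = 8, so d ≤ 8.
We prove 8 | 11^r - 3^r for all r ≥ 1 by induction on r.
Base case (r = 1): h(1) = 8 = 8·(1), so 8 | h(1).
Suppose the result is true for r = m, i.e. 8 | h(m). Then
11^{m+1} − 3^{m+1} = 11·11^m − 3·3^m = 11·(11^m − 3^m) + (8)·3^m. The first term is divisible by 8 by the inductive hypothesis, and the second term (8)·3^m is divisible by 8 since 8 | 8. Hence 8 | h(m+1).
This completes the induction.
Therefore the largest such d is 8.

d = 8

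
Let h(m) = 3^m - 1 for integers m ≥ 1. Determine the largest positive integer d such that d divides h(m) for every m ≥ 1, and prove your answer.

d = 2

Computing the first values: h(1) = 2 and h(2) = 8; gcd(2, 8) = 2, so d ≤ 2.
We prove 2 | 3^m - 1 for all m ≥ 1 by induction on m.
When m = 1: h(1) = 2 = 2·(1), so 2 | h(1).
For the inductive step, assume it holds for an arbitrary r ≥ 1, i.e. 2 | h(r). Then
3^{r+1} − 1^{r+1} = 3·3^r − 1·1^r = 3·(3^r − 1^r) + (2)·1^r. The first term is divisible by 2 by the inductive hypothesis, and the second term (2)·1^r is divisible by 2 since 2 | 2. Hence 2 | h(r+1).
By the principle of mathematical induction, the result holds for all m ≥ 1.
Therefore the largest such d is 2.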